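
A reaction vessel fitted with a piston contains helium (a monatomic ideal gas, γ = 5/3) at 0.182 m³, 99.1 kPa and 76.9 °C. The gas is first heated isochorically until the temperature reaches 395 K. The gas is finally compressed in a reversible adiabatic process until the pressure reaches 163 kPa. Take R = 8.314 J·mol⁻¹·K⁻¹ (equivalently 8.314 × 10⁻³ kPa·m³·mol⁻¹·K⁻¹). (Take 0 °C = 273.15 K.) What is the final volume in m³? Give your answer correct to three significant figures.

V₃ ≈ 0.145 m³

Convert: T₁ = 350.0 K.
V constant ⇒ P ∝ T: V₂ = V₁; P₂ = P₁·(T₂/T₁) = 111.8 kPa.
Reversible adiabatic, γ = 5/3: T₃ = T₂·(P₃/P₂)^((γ−1)/γ) = 459.3 K; V₃ = V₂·(P₂/P₃)^(1/γ) = 0.1452 m³.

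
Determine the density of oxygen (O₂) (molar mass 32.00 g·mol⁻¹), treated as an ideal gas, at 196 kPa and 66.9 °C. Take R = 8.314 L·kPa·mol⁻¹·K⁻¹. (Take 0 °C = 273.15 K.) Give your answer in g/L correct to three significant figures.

ρ ≈ 2.22 g/L

ρ = PM/(RT) = (196 × 32.00) / (8.314 × 340.0)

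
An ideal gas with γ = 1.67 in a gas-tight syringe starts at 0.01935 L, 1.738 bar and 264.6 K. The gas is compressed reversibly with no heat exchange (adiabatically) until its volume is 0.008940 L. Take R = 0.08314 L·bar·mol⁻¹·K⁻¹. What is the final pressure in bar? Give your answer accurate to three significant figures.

P₂ ≈ 6.31 bar

Adiabatic (γ = 1.67), T V^(γ−1) and P V^γ constant: T₂ = T₁·(V₁/V₂)^(γ−1) = 443.9 K; P₂ = P₁·(V₁/V₂)^γ = 6.311 bar.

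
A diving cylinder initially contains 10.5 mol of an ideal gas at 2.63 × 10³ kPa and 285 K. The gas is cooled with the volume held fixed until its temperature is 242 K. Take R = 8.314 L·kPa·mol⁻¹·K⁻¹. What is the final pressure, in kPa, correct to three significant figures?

P₂ ≈ 2.23e+03 kPa

From PV = nRT: V₁ = nRT₁/P₁ = 9.460 L.
Isochoric, so P/T is constant: V₂ = V₁; P₂ = P₁·(T₂/T₁) = 2233 kPa.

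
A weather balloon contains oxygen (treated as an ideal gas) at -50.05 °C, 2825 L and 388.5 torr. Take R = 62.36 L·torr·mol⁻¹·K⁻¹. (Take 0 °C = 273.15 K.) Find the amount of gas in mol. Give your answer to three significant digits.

n ≈ 78.9 mol

Convert: T = 223.10 K.
PV = nRT ⇒ n = PV/(RT) = (388.5 × 2825) / (62.36 × 223.10)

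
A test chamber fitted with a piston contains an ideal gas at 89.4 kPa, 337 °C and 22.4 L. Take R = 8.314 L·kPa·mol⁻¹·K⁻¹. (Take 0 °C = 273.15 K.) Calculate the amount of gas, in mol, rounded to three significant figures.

n ≈ 0.395 mol

Convert: T = 610.15 K.
PV = nRT ⇒ n = PV/(RT) = (89.4 × 22.4) / (8.314 × 610.15)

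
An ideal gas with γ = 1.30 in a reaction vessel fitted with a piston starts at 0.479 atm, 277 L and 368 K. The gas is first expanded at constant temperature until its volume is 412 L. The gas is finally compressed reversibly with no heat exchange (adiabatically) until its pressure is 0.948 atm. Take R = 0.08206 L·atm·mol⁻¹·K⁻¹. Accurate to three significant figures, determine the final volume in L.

V₃ ≈ 180 L

Isothermal, so P V is constant: T₂ = T₁; P₂ = P₁·(V₁/V₂) = 0.3220 atm.
Reversible adiabatic, γ = 1.30: T₃ = T₂·(P₃/P₂)^((γ−1)/γ) = 472.1 K; V₃ = V₂·(P₂/P₃)^(1/γ) = 179.6 L.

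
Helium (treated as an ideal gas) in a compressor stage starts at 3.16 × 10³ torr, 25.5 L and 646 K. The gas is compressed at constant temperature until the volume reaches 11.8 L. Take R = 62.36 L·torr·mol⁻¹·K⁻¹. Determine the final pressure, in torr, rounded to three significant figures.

T constant ⇒ Boyle's law P V = const: T₂ = T₁; P₂ = P₁·(V₁/V₂) = 6829 torr.

P₂ ≈ 6.83e+03 torr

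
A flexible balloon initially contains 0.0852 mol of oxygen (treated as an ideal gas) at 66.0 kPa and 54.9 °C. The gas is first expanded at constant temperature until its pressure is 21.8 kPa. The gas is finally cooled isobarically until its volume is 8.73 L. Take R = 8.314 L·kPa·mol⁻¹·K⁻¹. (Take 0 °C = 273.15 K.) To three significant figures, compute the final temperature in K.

T₃ ≈ 269 K

Convert: T₁ = 328.0 K.
From PV = nRT: V₁ = nRT₁/P₁ = 3.521 L.
Isothermal, so P V is constant: T₂ = T₁; V₂ = V₁·(P₁/P₂) = 10.66 L.
Isobaric, so V/T is constant: P₃ = P₂; T₃ = T₂·(V₃/V₂) = 268.7 K.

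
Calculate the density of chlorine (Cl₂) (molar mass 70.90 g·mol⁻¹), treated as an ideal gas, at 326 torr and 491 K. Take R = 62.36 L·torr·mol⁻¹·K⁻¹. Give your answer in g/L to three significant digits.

ρ ≈ 0.755 g/L

ρ = PM/(RT) = (326 × 70.90) / (62.36 × 491.0)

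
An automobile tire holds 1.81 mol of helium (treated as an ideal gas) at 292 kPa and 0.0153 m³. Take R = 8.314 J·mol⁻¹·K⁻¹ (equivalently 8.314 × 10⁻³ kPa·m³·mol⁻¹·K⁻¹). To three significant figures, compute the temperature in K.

T ≈ 297 K

PV = nRT ⇒ T = PV/(nR) = (292 × 0.0153) / (1.81 × 8.314 × 10⁻³)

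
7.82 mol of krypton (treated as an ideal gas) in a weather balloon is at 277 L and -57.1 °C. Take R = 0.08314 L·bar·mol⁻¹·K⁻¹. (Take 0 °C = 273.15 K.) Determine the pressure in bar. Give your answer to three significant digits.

P ≈ 0.507 bar

Convert: T = 216.05 K.
PV = nRT ⇒ P = nRT/V = (7.82 × 0.08314 × 216.05) / 277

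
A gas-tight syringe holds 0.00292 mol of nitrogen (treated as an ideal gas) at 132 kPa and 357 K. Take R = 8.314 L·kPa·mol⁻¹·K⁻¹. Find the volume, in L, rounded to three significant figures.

V ≈ 0.0657 L

PV = nRT ⇒ V = nRT/P = (0.00292 × 8.314 × 357) / 132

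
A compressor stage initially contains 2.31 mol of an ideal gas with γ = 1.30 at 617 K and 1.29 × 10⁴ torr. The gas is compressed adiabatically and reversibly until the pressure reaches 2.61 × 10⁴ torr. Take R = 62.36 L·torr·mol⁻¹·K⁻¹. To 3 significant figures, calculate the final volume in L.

V₂ ≈ 4.01 L

From PV = nRT: V₁ = nRT₁/P₁ = 6.890 L.
Reversible adiabatic, γ = 1.30: T₂ = T₁·(P₂/P₁)^((γ−1)/γ) = 726.0 K; V₂ = V₁·(P₁/P₂)^(1/γ) = 4.007 L.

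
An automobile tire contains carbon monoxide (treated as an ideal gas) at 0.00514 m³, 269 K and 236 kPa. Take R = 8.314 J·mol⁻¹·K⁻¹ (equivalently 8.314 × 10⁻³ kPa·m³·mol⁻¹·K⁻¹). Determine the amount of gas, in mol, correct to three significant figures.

n ≈ 0.542 mol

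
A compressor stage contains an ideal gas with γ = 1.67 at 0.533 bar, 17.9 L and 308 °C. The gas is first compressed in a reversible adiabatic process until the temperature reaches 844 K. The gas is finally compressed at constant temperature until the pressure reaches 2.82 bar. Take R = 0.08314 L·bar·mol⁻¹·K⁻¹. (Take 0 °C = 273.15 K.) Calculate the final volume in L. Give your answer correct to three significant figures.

V₃ ≈ 4.91 L

Convert: T₁ = 581.1 K.
Adiabatic (γ = 1.67), T V^(γ−1) and P V^γ constant: P₂ = P₁·(T₂/T₁)^(γ/(γ−1)) = 1.351 bar; V₂ = V₁·(T₁/T₂)^(1/(γ−1)) = 10.26 L.
T constant ⇒ Boyle's law P V = const: T₃ = T₂; V₃ = V₂·(P₂/P₃) = 4.913 L.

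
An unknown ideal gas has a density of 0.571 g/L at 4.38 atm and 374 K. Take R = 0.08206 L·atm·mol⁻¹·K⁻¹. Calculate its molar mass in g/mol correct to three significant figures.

ρ = PM/(RT) ⇒ M = ρRT/P = (0.571 × 0.08206 × 374.0) / 4.38

M ≈ 4.00 g/mol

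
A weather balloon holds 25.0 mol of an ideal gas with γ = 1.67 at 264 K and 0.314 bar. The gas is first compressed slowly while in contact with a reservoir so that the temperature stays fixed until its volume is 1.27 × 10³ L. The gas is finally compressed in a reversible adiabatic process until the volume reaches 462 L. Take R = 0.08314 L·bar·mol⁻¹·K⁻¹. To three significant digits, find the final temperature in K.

T₃ ≈ 520 K

From PV = nRT: V₁ = nRT₁/P₁ = 1748 L.
Isothermal, so P V is constant: T₂ = T₁; P₂ = P₁·(V₁/V₂) = 0.4321 bar.
Adiabatic (γ = 1.67), T V^(γ−1) and P V^γ constant: T₃ = T₂·(V₂/V₃)^(γ−1) = 519.8 K; P₃ = P₂·(V₂/V₃)^γ = 2.339 bar.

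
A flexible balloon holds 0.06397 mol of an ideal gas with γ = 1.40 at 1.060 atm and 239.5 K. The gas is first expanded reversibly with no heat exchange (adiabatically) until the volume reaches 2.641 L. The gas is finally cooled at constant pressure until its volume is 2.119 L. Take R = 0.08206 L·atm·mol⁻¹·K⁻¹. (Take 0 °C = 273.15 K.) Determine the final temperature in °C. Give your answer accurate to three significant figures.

From PV = nRT: V₁ = nRT₁/P₁ = 1.186 L.
Reversible adiabatic, γ = 1.40: T₂ = T₁·(V₁/V₂)^(γ−1) = 173.9 K; P₂ = P₁·(V₁/V₂)^γ = 0.3456 atm.
Isobaric, so V/T is constant: P₃ = P₂; T₃ = T₂·(V₃/V₂) = 139.5 K.

T₃ ≈ -134 °C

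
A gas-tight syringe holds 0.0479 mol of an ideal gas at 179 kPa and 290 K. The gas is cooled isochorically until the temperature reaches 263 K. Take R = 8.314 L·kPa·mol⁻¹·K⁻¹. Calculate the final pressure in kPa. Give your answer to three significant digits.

From PV = nRT: V₁ = nRT₁/P₁ = 0.6452 L.
Isochoric, so P/T is constant: V₂ = V₁; P₂ = P₁·(T₂/T₁) = 162.3 kPa.

P₂ ≈ 162 kPa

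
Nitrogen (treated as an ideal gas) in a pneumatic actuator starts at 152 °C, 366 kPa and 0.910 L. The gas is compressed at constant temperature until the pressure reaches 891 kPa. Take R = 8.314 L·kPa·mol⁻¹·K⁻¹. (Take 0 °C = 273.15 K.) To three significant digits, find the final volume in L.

V₂ ≈ 0.374 L

Convert: T₁ = 425.1 K.
Isothermal, so P V is constant: T₂ = T₁; V₂ = V₁·(P₁/P₂) = 0.3738 L.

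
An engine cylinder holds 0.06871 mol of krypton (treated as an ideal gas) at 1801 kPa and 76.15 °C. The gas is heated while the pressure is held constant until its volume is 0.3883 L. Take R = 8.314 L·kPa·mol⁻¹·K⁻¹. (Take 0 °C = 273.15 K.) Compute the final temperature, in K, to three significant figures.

T₂ ≈ 1.22e+03 K

Convert: T₁ = 349.3 K.
From PV = nRT: V₁ = nRT₁/P₁ = 0.1108 L.
P constant ⇒ V ∝ T: P₂ = P₁; T₂ = T₁·(V₂/V₁) = 1224 K.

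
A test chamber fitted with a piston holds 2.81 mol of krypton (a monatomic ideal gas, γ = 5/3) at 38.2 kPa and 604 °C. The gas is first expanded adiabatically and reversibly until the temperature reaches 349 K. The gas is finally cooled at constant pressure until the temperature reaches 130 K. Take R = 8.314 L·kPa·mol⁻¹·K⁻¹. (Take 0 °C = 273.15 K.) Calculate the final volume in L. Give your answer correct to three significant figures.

Convert: T₁ = 877.1 K.
From PV = nRT: V₁ = nRT₁/P₁ = 536.4 L.
Adiabatic (γ = 5/3), T V^(γ−1) and P V^γ constant: P₂ = P₁·(T₂/T₁)^(γ/(γ−1)) = 3.815 kPa; V₂ = V₁·(T₁/T₂)^(1/(γ−1)) = 2137 L.
P constant ⇒ V ∝ T: P₃ = P₂; V₃ = V₂·(T₃/T₂) = 796.2 L.

V₃ ≈ 796 L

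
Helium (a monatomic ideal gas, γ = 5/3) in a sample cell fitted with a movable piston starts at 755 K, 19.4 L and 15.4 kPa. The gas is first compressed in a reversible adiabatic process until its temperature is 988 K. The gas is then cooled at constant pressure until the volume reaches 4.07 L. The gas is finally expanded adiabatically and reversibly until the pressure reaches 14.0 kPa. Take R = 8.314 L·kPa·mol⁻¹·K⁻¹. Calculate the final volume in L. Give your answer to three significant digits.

Adiabatic (γ = 5/3), T V^(γ−1) and P V^γ constant: P₂ = P₁·(T₂/T₁)^(γ/(γ−1)) = 30.17 kPa; V₂ = V₁·(T₁/T₂)^(1/(γ−1)) = 12.96 L.
Isobaric, so V/T is constant: P₃ = P₂; T₃ = T₂·(V₃/V₂) = 310.3 K.
Adiabatic (γ = 5/3), T V^(γ−1) and P V^γ constant: T₄ = T₃·(P₄/P₃)^((γ−1)/γ) = 228.2 K; V₄ = V₃·(P₃/P₄)^(1/γ) = 6.451 L.

V₄ ≈ 6.45 L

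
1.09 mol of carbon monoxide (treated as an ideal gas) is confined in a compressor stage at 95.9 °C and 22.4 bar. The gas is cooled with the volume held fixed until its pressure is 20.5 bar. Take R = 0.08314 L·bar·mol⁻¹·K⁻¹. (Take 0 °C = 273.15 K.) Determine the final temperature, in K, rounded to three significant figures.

Convert: T₁ = 369.0 K.
From PV = nRT: V₁ = nRT₁/P₁ = 1.493 L.
Isochoric, so P/T is constant: V₂ = V₁; T₂ = T₁·(P₂/P₁) = 337.7 K.

T₂ ≈ 338 K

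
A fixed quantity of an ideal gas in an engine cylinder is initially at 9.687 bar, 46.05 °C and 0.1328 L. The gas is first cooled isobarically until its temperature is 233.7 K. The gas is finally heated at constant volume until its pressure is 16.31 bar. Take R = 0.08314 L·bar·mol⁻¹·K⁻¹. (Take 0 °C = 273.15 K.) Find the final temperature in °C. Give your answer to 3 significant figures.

Convert: T₁ = 319.2 K.
P constant ⇒ V ∝ T: P₂ = P₁; V₂ = V₁·(T₂/T₁) = 0.09723 L.
V constant ⇒ P ∝ T: V₃ = V₂; T₃ = T₂·(P₃/P₂) = 393.5 K.

T₃ ≈ 120 °C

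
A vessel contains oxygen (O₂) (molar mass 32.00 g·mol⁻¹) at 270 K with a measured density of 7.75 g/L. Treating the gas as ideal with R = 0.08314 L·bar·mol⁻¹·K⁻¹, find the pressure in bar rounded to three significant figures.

ρ = PM/(RT) ⇒ P = ρRT/M = (7.75 × 0.08314 × 270.0) / 32.00

P ≈ 5.44 bar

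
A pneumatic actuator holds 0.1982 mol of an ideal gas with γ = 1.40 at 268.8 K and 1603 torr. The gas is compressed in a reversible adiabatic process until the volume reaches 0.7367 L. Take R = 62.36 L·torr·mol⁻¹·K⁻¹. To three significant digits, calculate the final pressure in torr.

P₂ ≈ 6.82e+03 torr

From PV = nRT: V₁ = nRT₁/P₁ = 2.073 L.
Adiabatic (γ = 1.40), T V^(γ−1) and P V^γ constant: T₂ = T₁·(V₁/V₂)^(γ−1) = 406.6 K; P₂ = P₁·(V₁/V₂)^γ = 6821 torr.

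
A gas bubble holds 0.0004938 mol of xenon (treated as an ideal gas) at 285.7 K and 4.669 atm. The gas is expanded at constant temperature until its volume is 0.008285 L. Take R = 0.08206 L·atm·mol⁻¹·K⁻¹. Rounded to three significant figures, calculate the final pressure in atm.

From PV = nRT: V₁ = nRT₁/P₁ = 0.002480 L.
Isothermal, so P V is constant: T₂ = T₁; P₂ = P₁·(V₁/V₂) = 1.397 atm.

P₂ ≈ 1.40 atm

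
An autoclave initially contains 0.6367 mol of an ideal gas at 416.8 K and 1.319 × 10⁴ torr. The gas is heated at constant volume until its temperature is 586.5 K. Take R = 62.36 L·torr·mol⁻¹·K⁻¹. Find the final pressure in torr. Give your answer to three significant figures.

P₂ ≈ 1.86e+04 torr

From PV = nRT: V₁ = nRT₁/P₁ = 1.255 L.
V constant ⇒ P ∝ T: V₂ = V₁; P₂ = P₁·(T₂/T₁) = 1.856e+04 torr.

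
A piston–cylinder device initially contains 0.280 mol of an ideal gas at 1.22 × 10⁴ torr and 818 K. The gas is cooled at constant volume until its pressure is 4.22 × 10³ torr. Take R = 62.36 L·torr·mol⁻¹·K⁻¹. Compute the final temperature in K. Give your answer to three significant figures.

T₂ ≈ 283 K

From PV = nRT: V₁ = nRT₁/P₁ = 1.171 L.
V constant ⇒ P ∝ T: V₂ = V₁; T₂ = T₁·(P₂/P₁) = 282.9 K.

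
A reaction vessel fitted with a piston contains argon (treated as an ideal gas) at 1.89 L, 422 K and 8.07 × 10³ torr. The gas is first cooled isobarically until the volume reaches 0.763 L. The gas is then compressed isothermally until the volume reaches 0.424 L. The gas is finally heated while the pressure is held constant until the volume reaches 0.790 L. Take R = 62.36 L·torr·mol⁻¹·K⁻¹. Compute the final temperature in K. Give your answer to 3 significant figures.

T₄ ≈ 317 K

P constant ⇒ V ∝ T: P₂ = P₁; T₂ = T₁·(V₂/V₁) = 170.4 K.
Isothermal, so P V is constant: T₃ = T₂; P₃ = P₂·(V₂/V₃) = 1.452e+04 torr.
Isobaric, so V/T is constant: P₄ = P₃; T₄ = T₃·(V₄/V₃) = 317.4 K.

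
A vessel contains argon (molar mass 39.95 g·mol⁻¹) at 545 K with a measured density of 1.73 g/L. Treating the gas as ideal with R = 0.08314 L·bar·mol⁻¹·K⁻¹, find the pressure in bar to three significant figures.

P ≈ 1.96 bar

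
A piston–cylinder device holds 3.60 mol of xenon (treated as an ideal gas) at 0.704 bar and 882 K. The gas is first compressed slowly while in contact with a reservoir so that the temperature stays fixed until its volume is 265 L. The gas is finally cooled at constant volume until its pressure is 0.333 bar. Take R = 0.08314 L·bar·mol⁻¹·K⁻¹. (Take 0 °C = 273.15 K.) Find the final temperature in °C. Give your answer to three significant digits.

T₃ ≈ 21.7 °C

From PV = nRT: V₁ = nRT₁/P₁ = 375.0 L.
T constant ⇒ Boyle's law P V = const: T₂ = T₁; P₂ = P₁·(V₁/V₂) = 0.9962 bar.
V constant ⇒ P ∝ T: V₃ = V₂; T₃ = T₂·(P₃/P₂) = 294.8 K.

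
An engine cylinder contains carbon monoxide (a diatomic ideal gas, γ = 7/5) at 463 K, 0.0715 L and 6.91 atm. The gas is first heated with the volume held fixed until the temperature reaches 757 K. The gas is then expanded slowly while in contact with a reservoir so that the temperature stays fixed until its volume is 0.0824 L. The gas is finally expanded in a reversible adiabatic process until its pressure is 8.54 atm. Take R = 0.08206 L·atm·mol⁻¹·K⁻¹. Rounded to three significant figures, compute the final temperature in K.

Isochoric, so P/T is constant: V₂ = V₁; P₂ = P₁·(T₂/T₁) = 11.30 atm.
Isothermal, so P V is constant: T₃ = T₂; P₃ = P₂·(V₂/V₃) = 9.803 atm.
Adiabatic (γ = 7/5), T V^(γ−1) and P V^γ constant: T₄ = T₃·(P₄/P₃)^((γ−1)/γ) = 727.7 K; V₄ = V₃·(P₃/P₄)^(1/γ) = 0.09093 L.

T₄ ≈ 728 K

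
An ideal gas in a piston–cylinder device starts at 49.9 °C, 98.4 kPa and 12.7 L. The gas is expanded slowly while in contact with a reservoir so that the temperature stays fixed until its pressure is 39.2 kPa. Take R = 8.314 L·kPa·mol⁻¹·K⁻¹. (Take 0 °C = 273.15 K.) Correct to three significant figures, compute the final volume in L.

V₂ ≈ 31.9 L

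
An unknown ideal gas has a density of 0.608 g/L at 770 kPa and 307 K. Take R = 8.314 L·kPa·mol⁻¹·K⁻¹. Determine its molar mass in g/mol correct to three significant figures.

M ≈ 2.02 g/mol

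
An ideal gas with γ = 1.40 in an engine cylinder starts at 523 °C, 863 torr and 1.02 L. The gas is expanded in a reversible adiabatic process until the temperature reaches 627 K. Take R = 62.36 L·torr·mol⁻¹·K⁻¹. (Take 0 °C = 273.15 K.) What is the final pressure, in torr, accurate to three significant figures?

Convert: T₁ = 796.1 K.
Adiabatic (γ = 1.40), T V^(γ−1) and P V^γ constant: P₂ = P₁·(T₂/T₁)^(γ/(γ−1)) = 374.1 torr; V₂ = V₁·(T₁/T₂)^(1/(γ−1)) = 1.853 L.

P₂ ≈ 374 torr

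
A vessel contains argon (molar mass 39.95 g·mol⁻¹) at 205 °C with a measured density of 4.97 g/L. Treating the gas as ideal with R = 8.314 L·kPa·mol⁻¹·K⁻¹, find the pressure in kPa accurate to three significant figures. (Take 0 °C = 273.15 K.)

ρ = PM/(RT) ⇒ P = ρRT/M = (4.97 × 8.314 × 478.1) / 39.95

P ≈ 495 kPa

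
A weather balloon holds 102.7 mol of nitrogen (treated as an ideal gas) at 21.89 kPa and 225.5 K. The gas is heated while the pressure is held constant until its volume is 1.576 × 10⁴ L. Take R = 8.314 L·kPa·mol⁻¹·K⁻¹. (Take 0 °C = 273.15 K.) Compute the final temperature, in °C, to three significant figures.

From PV = nRT: V₁ = nRT₁/P₁ = 8796 L.
Isobaric, so V/T is constant: P₂ = P₁; T₂ = T₁·(V₂/V₁) = 404.0 K.

T₂ ≈ 131 °C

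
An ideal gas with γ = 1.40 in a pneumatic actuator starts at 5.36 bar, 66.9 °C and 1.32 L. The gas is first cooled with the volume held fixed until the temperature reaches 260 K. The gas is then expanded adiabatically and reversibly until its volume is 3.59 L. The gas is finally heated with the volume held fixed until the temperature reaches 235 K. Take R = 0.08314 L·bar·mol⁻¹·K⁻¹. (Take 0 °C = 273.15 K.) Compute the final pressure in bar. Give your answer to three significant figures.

Convert: T₁ = 340.0 K.
Isochoric, so P/T is constant: V₂ = V₁; P₂ = P₁·(T₂/T₁) = 4.098 bar.
Reversible adiabatic, γ = 1.40: T₃ = T₂·(V₂/V₃)^(γ−1) = 174.2 K; P₃ = P₂·(V₂/V₃)^γ = 1.010 bar.
Isochoric, so P/T is constant: V₄ = V₃; P₄ = P₃·(T₄/T₃) = 1.362 bar.

P₄ ≈ 1.36 bar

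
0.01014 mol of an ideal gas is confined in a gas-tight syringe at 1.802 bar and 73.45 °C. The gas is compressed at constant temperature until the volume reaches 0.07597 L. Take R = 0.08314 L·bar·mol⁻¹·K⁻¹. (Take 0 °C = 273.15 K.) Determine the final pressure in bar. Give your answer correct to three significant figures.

Convert: T₁ = 346.6 K.
From PV = nRT: V₁ = nRT₁/P₁ = 0.1622 L.
T constant ⇒ Boyle's law P V = const: T₂ = T₁; P₂ = P₁·(V₁/V₂) = 3.846 bar.

P₂ ≈ 3.85 bar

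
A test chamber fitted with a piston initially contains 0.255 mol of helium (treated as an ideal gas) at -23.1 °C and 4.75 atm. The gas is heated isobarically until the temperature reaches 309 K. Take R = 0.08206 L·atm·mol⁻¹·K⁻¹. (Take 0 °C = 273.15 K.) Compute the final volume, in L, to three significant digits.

Convert: T₁ = 250.0 K.
From PV = nRT: V₁ = nRT₁/P₁ = 1.102 L.
Isobaric, so V/T is constant: P₂ = P₁; V₂ = V₁·(T₂/T₁) = 1.361 L.

V₂ ≈ 1.36 L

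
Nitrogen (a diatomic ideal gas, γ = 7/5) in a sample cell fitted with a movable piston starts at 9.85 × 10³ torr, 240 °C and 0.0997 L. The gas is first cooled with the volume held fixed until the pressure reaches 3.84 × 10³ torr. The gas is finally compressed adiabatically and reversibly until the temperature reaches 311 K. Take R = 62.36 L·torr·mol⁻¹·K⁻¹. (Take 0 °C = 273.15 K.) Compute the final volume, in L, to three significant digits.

V₃ ≈ 0.0331 L

Convert: T₁ = 513.1 K.
V constant ⇒ P ∝ T: V₂ = V₁; T₂ = T₁·(P₂/P₁) = 200.1 K.
Reversible adiabatic, γ = 7/5: P₃ = P₂·(T₃/T₂)^(γ/(γ−1)) = 1.799e+04 torr; V₃ = V₂·(T₂/T₃)^(1/(γ−1)) = 0.03309 L.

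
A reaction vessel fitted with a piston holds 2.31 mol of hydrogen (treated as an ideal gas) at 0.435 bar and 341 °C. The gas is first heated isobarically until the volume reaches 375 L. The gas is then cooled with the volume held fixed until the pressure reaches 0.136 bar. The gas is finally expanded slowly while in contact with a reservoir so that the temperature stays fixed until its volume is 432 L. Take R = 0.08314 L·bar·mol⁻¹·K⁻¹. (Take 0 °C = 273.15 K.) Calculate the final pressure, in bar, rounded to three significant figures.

P₄ ≈ 0.118 bar

Convert: T₁ = 614.1 K.
From PV = nRT: V₁ = nRT₁/P₁ = 271.1 L.
P constant ⇒ V ∝ T: P₂ = P₁; T₂ = T₁·(V₂/V₁) = 849.4 K.
V constant ⇒ P ∝ T: V₃ = V₂; T₃ = T₂·(P₃/P₂) = 265.6 K.
T constant ⇒ Boyle's law P V = const: T₄ = T₃; P₄ = P₃·(V₃/V₄) = 0.1181 bar.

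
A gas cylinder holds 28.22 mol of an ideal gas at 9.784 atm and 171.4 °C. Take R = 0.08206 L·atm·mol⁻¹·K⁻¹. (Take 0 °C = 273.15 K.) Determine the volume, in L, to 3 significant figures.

V ≈ 105 L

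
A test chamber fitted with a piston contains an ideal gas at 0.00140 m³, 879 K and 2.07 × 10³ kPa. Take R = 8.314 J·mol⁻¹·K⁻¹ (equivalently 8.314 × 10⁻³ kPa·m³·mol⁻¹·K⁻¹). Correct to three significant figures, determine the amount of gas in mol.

n ≈ 0.397 mol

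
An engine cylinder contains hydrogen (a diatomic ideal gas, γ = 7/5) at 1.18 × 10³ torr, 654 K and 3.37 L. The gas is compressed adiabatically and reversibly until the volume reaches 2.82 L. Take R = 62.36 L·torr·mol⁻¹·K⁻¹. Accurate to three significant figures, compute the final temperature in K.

T₂ ≈ 702 K

Reversible adiabatic, γ = 7/5: T₂ = T₁·(V₁/V₂)^(γ−1) = 702.3 K; P₂ = P₁·(V₁/V₂)^γ = 1514 torr.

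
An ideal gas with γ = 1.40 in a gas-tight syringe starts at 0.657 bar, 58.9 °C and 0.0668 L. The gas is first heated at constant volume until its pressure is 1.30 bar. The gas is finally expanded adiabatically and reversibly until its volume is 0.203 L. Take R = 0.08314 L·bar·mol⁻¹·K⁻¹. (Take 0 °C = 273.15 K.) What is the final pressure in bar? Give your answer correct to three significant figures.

Convert: T₁ = 332.0 K.
Isochoric, so P/T is constant: V₂ = V₁; T₂ = T₁·(P₂/P₁) = 657.0 K.
Reversible adiabatic, γ = 1.40: T₃ = T₂·(V₂/V₃)^(γ−1) = 421.2 K; P₃ = P₂·(V₂/V₃)^γ = 0.2742 bar.

P₃ ≈ 0.274 bar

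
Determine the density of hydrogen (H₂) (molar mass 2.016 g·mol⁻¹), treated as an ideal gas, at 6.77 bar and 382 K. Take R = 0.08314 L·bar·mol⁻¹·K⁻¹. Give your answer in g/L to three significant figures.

ρ = PM/(RT) = (6.77 × 2.016) / (0.08314 × 382.0)

ρ ≈ 0.430 g/L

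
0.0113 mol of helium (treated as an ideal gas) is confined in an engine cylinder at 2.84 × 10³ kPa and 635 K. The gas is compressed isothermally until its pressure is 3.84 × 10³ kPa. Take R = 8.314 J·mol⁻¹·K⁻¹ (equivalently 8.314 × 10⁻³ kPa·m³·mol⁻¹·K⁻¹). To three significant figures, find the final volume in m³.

V₂ ≈ 1.55e-05 m³

From PV = nRT: V₁ = nRT₁/P₁ = 2.101e-05 m³.
Isothermal, so P V is constant: T₂ = T₁; V₂ = V₁·(P₁/P₂) = 1.554e-05 m³.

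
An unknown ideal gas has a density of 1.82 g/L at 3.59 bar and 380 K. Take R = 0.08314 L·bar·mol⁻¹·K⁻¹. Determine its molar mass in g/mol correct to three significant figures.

ρ = PM/(RT) ⇒ M = ρRT/P = (1.82 × 0.08314 × 380.0) / 3.59

M ≈ 16.0 g/mol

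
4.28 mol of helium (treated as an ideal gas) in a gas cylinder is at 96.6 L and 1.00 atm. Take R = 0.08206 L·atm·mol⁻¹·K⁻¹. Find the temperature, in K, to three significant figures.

PV = nRT ⇒ T = PV/(nR) = (1.00 × 96.6) / (4.28 × 0.08206)

T ≈ 275 K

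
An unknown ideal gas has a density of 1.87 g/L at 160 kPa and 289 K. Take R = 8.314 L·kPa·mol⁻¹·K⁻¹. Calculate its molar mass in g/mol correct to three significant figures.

ρ = PM/(RT) ⇒ M = ρRT/P = (1.87 × 8.314 × 289.0) / 160

M ≈ 28.1 g/mol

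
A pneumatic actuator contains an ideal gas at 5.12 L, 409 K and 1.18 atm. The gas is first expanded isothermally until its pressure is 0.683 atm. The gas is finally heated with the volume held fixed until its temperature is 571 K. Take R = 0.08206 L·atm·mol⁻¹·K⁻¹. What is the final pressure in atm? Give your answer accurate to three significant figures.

T constant ⇒ Boyle's law P V = const: T₂ = T₁; V₂ = V₁·(P₁/P₂) = 8.846 L.
V constant ⇒ P ∝ T: V₃ = V₂; P₃ = P₂·(T₃/T₂) = 0.9535 atm.

P₃ ≈ 0.954 atm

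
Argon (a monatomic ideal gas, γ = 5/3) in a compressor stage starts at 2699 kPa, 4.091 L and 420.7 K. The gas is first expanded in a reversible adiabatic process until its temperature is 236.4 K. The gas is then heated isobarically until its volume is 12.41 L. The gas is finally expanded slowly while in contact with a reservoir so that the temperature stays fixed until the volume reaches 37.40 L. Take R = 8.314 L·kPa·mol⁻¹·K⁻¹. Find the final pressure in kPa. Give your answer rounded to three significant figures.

P₄ ≈ 212 kPa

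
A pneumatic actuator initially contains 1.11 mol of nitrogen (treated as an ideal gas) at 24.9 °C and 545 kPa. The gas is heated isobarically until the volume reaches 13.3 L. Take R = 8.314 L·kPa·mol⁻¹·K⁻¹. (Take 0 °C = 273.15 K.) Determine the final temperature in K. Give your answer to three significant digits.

Convert: T₁ = 298.0 K.
From PV = nRT: V₁ = nRT₁/P₁ = 5.047 L.
Isobaric, so V/T is constant: P₂ = P₁; T₂ = T₁·(V₂/V₁) = 785.4 K.

T₂ ≈ 785 K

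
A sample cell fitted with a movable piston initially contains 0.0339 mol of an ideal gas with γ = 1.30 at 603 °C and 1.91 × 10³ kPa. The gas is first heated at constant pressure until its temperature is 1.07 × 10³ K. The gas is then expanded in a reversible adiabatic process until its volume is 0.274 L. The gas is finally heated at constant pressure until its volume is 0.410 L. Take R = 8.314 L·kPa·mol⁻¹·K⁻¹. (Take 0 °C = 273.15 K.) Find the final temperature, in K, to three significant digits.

T₄ ≈ 1.36e+03 K

Convert: T₁ = 876.1 K.
From PV = nRT: V₁ = nRT₁/P₁ = 0.1293 L.
Isobaric, so V/T is constant: P₂ = P₁; V₂ = V₁·(T₂/T₁) = 0.1579 L.
Reversible adiabatic, γ = 1.30: T₃ = T₂·(V₂/V₃)^(γ−1) = 906.9 K; P₃ = P₂·(V₂/V₃)^γ = 932.9 kPa.
P constant ⇒ V ∝ T: P₄ = P₃; T₄ = T₃·(V₄/V₃) = 1357 K.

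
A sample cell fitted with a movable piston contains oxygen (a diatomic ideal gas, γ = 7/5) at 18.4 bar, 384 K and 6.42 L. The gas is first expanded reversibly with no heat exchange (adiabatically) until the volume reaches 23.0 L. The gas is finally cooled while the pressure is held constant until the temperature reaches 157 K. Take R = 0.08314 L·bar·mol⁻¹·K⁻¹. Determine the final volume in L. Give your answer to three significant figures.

V₃ ≈ 15.7 L

Adiabatic (γ = 7/5), T V^(γ−1) and P V^γ constant: T₂ = T₁·(V₁/V₂)^(γ−1) = 230.5 K; P₂ = P₁·(V₁/V₂)^γ = 3.083 bar.
P constant ⇒ V ∝ T: P₃ = P₂; V₃ = V₂·(T₃/T₂) = 15.67 L.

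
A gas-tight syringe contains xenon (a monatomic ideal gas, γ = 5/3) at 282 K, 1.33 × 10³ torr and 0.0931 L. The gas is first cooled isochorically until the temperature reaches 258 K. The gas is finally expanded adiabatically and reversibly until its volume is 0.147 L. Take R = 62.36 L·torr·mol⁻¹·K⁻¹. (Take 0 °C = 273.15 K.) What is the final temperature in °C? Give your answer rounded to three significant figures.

V constant ⇒ P ∝ T: V₂ = V₁; P₂ = P₁·(T₂/T₁) = 1217 torr.
Reversible adiabatic, γ = 5/3: T₃ = T₂·(V₂/V₃)^(γ−1) = 190.3 K; P₃ = P₂·(V₂/V₃)^γ = 568.3 torr.

T₃ ≈ -82.9 °C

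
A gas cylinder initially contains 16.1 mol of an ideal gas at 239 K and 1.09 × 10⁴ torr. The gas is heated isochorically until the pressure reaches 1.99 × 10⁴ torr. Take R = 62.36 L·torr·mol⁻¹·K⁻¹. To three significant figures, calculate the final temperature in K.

From PV = nRT: V₁ = nRT₁/P₁ = 22.01 L.
Isochoric, so P/T is constant: V₂ = V₁; T₂ = T₁·(P₂/P₁) = 436.3 K.

T₂ ≈ 436 K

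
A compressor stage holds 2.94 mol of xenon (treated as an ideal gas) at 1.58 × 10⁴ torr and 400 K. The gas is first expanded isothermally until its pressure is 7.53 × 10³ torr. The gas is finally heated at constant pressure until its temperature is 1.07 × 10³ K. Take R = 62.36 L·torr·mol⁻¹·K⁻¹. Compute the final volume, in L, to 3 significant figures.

From PV = nRT: V₁ = nRT₁/P₁ = 4.641 L.
T constant ⇒ Boyle's law P V = const: T₂ = T₁; V₂ = V₁·(P₁/P₂) = 9.739 L.
Isobaric, so V/T is constant: P₃ = P₂; V₃ = V₂·(T₃/T₂) = 26.05 L.

V₃ ≈ 26.1 L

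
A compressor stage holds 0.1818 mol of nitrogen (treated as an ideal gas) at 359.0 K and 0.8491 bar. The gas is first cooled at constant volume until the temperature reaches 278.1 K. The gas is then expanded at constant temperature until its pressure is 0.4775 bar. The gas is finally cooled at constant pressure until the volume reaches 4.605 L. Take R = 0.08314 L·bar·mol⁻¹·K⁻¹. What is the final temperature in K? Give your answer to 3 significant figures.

From PV = nRT: V₁ = nRT₁/P₁ = 6.391 L.
V constant ⇒ P ∝ T: V₂ = V₁; P₂ = P₁·(T₂/T₁) = 0.6578 bar.
T constant ⇒ Boyle's law P V = const: T₃ = T₂; V₃ = V₂·(P₂/P₃) = 8.803 L.
Isobaric, so V/T is constant: P₄ = P₃; T₄ = T₃·(V₄/V₃) = 145.5 K.

T₄ ≈ 145 K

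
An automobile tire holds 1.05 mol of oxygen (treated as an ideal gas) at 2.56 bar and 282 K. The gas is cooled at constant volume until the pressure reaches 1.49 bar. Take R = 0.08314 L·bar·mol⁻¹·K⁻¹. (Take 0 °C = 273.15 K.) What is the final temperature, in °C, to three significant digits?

From PV = nRT: V₁ = nRT₁/P₁ = 9.616 L.
V constant ⇒ P ∝ T: V₂ = V₁; T₂ = T₁·(P₂/P₁) = 164.1 K.

T₂ ≈ -109 °C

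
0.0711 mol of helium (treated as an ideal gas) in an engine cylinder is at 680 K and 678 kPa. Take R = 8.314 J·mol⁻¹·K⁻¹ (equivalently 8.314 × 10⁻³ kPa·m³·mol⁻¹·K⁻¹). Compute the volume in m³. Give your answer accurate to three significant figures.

V ≈ 0.000593 m³

PV = nRT ⇒ V = nRT/P = (0.0711 × 8.314 × 10⁻³ × 680) / 678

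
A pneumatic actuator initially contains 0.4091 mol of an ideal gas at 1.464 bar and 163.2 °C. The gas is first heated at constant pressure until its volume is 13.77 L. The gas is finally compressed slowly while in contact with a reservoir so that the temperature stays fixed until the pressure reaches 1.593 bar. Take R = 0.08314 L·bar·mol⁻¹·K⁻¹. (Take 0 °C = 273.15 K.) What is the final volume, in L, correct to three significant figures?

V₃ ≈ 12.7 L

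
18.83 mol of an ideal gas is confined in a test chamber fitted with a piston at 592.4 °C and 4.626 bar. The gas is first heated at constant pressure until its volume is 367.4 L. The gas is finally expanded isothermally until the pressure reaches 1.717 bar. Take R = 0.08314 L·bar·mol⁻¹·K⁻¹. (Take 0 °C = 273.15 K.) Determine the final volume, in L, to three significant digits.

V₃ ≈ 990 L

Convert: T₁ = 865.5 K.
From PV = nRT: V₁ = nRT₁/P₁ = 292.9 L.
Isobaric, so V/T is constant: P₂ = P₁; T₂ = T₁·(V₂/V₁) = 1086 K.
T constant ⇒ Boyle's law P V = const: T₃ = T₂; V₃ = V₂·(P₂/P₃) = 989.9 L.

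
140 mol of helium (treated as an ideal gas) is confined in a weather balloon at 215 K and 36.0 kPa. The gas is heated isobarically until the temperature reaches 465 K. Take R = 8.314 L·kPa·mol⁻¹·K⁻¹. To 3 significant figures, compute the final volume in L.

V₂ ≈ 1.50e+04 L

From PV = nRT: V₁ = nRT₁/P₁ = 6951 L.
P constant ⇒ V ∝ T: P₂ = P₁; V₂ = V₁·(T₂/T₁) = 1.503e+04 L.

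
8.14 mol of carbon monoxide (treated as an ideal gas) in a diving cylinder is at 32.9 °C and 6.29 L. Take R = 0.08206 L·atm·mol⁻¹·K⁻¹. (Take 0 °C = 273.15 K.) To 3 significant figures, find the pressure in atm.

Convert: T = 306.05 K.
PV = nRT ⇒ P = nRT/V = (8.14 × 0.08206 × 306.05) / 6.29

P ≈ 32.5 atm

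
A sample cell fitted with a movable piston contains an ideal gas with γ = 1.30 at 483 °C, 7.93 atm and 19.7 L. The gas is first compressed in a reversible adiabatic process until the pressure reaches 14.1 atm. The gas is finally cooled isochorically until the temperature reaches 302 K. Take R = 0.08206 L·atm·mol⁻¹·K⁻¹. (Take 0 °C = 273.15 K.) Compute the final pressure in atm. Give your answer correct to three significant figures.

P₃ ≈ 4.93 atm

Convert: T₁ = 756.1 K.
Reversible adiabatic, γ = 1.30: T₂ = T₁·(P₂/P₁)^((γ−1)/γ) = 863.6 K; V₂ = V₁·(P₁/P₂)^(1/γ) = 12.65 L.
V constant ⇒ P ∝ T: V₃ = V₂; P₃ = P₂·(T₃/T₂) = 4.931 atm.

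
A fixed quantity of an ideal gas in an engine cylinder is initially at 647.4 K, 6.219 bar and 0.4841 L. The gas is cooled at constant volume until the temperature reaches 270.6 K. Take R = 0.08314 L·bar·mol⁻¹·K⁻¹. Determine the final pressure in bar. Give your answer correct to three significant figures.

P₂ ≈ 2.60 bar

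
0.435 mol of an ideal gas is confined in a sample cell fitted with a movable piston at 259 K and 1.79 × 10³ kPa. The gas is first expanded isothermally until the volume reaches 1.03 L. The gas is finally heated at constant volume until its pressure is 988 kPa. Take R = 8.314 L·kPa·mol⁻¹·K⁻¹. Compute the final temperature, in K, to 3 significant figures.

T₃ ≈ 281 K

From PV = nRT: V₁ = nRT₁/P₁ = 0.5233 L.
T constant ⇒ Boyle's law P V = const: T₂ = T₁; P₂ = P₁·(V₁/V₂) = 909.4 kPa.
Isochoric, so P/T is constant: V₃ = V₂; T₃ = T₂·(P₃/P₂) = 281.4 K.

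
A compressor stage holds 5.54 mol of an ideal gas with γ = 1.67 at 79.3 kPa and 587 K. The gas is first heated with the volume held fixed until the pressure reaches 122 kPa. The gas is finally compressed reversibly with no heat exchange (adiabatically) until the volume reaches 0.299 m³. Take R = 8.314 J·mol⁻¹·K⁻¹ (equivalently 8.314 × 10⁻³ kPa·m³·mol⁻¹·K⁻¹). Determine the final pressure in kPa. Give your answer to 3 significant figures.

From PV = nRT: V₁ = nRT₁/P₁ = 0.3409 m³.
Isochoric, so P/T is constant: V₂ = V₁; T₂ = T₁·(P₂/P₁) = 903.1 K.
Reversible adiabatic, γ = 1.67: T₃ = T₂·(V₂/V₃)^(γ−1) = 986.1 K; P₃ = P₂·(V₂/V₃)^γ = 151.9 kPa.

P₃ ≈ 152 kPa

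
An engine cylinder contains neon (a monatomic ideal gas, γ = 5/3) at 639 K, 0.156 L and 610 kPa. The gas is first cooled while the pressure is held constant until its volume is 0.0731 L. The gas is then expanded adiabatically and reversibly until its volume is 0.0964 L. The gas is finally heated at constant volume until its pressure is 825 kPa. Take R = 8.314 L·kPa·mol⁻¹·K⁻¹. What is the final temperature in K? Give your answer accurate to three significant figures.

T₄ ≈ 534 K

Isobaric, so V/T is constant: P₂ = P₁; T₂ = T₁·(V₂/V₁) = 299.4 K.
Adiabatic (γ = 5/3), T V^(γ−1) and P V^γ constant: T₃ = T₂·(V₂/V₃)^(γ−1) = 249.0 K; P₃ = P₂·(V₂/V₃)^γ = 384.6 kPa.
Isochoric, so P/T is constant: V₄ = V₃; T₄ = T₃·(P₄/P₃) = 534.0 K.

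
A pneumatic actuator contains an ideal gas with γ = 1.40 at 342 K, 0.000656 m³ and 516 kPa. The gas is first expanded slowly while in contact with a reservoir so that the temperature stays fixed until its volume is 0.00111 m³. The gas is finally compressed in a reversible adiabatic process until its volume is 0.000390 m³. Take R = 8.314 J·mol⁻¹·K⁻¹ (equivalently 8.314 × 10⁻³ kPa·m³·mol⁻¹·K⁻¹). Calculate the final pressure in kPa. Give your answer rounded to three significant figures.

P₃ ≈ 1.32e+03 kPa

Isothermal, so P V is constant: T₂ = T₁; P₂ = P₁·(V₁/V₂) = 305.0 kPa.
Reversible adiabatic, γ = 1.40: T₃ = T₂·(V₂/V₃)^(γ−1) = 519.7 K; P₃ = P₂·(V₂/V₃)^γ = 1319 kPa.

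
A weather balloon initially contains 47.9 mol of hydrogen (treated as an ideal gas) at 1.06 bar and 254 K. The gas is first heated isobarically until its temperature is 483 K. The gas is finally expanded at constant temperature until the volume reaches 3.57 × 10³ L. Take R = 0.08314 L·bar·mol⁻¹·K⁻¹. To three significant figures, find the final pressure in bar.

From PV = nRT: V₁ = nRT₁/P₁ = 954.3 L.
P constant ⇒ V ∝ T: P₂ = P₁; V₂ = V₁·(T₂/T₁) = 1815 L.
T constant ⇒ Boyle's law P V = const: T₃ = T₂; P₃ = P₂·(V₂/V₃) = 0.5388 bar.

P₃ ≈ 0.539 bar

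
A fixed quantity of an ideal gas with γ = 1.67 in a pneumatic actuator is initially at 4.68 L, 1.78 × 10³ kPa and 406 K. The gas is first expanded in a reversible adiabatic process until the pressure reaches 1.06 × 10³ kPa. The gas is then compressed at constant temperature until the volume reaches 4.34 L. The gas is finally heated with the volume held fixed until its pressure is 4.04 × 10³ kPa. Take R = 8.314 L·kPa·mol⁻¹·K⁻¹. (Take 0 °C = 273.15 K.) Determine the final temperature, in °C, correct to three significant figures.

Adiabatic (γ = 1.67), T V^(γ−1) and P V^γ constant: T₂ = T₁·(P₂/P₁)^((γ−1)/γ) = 329.8 K; V₂ = V₁·(P₁/P₂)^(1/γ) = 6.383 L.
T constant ⇒ Boyle's law P V = const: T₃ = T₂; P₃ = P₂·(V₂/V₃) = 1559 kPa.
V constant ⇒ P ∝ T: V₄ = V₃; T₄ = T₃·(P₄/P₃) = 854.5 K.

T₄ ≈ 581 °C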